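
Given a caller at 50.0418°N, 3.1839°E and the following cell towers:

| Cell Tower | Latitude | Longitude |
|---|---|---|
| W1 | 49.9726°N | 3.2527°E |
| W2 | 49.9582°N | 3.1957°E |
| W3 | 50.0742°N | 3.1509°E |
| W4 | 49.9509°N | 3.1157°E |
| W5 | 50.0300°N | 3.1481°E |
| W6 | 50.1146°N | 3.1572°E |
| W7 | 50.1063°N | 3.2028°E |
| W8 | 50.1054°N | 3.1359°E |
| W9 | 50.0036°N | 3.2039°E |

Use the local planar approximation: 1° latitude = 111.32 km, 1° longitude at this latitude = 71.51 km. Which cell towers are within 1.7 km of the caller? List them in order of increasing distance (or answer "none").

Distances from 50.0418°N, 3.1839°E:
W1: √((-0.0692·111.32)² + (0.0688·71.51)²) = √(59.341509 + 24.205298) = 9.1404 km
W2: √((-0.0836·111.32)² + (0.0118·71.51)²) = √(86.608188 + 0.712029) = 9.3445 km
W3: √((0.0324·111.32)² + (-0.0330·71.51)²) = √(13.008775 + 5.568798) = 4.3102 km
W4: √((-0.0909·111.32)² + (-0.0682·71.51)²) = √(102.393918 + 23.784953) = 11.2329 km
W5: √((-0.0118·111.32)² + (-0.0358·71.51)²) = √(1.725482 + 6.553897) = 2.8774 km
W6: √((0.0728·111.32)² + (-0.0267·71.51)²) = √(65.676372 + 3.645491) = 8.3260 km
W7: √((0.0645·111.32)² + (0.0189·71.51)²) = √(51.554410 + 1.826658) = 7.3062 km
W8: √((0.0636·111.32)² + (-0.0480·71.51)²) = √(50.125720 + 11.781919) = 7.8681 km
W9: √((-0.0382·111.32)² + (0.0200·71.51)²) = √(18.083110 + 2.045472) = 4.4865 km
Threshold 1.7 km: none within range.

none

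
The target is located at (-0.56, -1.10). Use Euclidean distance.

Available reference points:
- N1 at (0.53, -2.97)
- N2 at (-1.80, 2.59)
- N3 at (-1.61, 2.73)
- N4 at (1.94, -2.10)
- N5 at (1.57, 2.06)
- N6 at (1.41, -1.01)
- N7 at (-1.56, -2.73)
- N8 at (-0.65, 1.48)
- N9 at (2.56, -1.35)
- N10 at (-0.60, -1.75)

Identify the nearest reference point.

Distances from (-0.56, -1.10):
N1: √((1.09)² + (-1.87)²) = √(1.1881 + 3.4969) = 2.16
N2: √((-1.24)² + (3.69)²) = √(1.5376 + 13.6161) = 3.89
N3: √((-1.05)² + (3.83)²) = √(1.1025 + 14.6689) = 3.97
N4: √((2.50)² + (-1.00)²) = √(6.2500 + 1.0000) = 2.69
N5: √((2.13)² + (3.16)²) = √(4.5369 + 9.9856) = 3.81
N6: √((1.97)² + (0.09)²) = √(3.8809 + 0.0081) = 1.97
N7: √((-1.00)² + (-1.63)²) = √(1.0000 + 2.6569) = 1.91
N8: √((-0.09)² + (2.58)²) = √(0.0081 + 6.6564) = 2.58
N9: √((3.12)² + (-0.25)²) = √(9.7344 + 0.0625) = 3.13
N10: √((-0.04)² + (-0.65)²) = √(0.0016 + 0.4225) = 0.65
Minimum: N10 at 0.65.

N10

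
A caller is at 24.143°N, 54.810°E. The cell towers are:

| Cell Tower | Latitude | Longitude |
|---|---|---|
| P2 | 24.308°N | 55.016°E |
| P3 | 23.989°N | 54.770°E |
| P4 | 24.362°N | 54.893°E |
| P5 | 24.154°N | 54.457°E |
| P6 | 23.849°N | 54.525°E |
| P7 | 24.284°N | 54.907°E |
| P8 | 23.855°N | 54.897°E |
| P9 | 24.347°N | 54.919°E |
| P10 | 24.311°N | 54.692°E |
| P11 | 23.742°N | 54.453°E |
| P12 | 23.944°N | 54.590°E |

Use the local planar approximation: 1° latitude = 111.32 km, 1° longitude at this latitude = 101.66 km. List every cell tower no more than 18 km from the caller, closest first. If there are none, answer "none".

P3

Distances from 24.143°N, 54.810°E:
P2: √((0.165·111.32)² + (0.206·101.66)²) = √(337.37608 + 438.56569) = 27.856 km
P3: √((-0.154·111.32)² + (-0.040·101.66)²) = √(293.89205 + 16.53561) = 17.619 km
P4: √((0.219·111.32)² + (0.083·101.66)²) = √(594.33954 + 71.19613) = 25.798 km
P5: √((0.011·111.32)² + (-0.353·101.66)²) = √(1.49945 + 1287.80356) = 35.907 km
P6: √((-0.294·111.32)² + (-0.285·101.66)²) = √(1071.12722 + 839.44052) = 43.710 km
P7: √((0.141·111.32)² + (0.097·101.66)²) = √(246.36818 + 97.23972) = 18.537 km
P8: √((-0.288·111.32)² + (0.087·101.66)²) = √(1027.85386 + 78.22377) = 33.258 km
P9: √((0.204·111.32)² + (0.109·101.66)²) = √(515.71140 + 122.78723) = 25.269 km
P10: √((0.168·111.32)² + (-0.118·101.66)²) = √(349.75583 + 143.90114) = 22.218 km
P11: √((-0.401·111.32)² + (-0.357·101.66)²) = √(1992.66889 + 1317.15427) = 57.531 km
P12: √((-0.199·111.32)² + (-0.220·101.66)²) = √(490.74123 + 500.20217) = 31.479 km
Threshold 18 km: P3 (17.619 km) is within range.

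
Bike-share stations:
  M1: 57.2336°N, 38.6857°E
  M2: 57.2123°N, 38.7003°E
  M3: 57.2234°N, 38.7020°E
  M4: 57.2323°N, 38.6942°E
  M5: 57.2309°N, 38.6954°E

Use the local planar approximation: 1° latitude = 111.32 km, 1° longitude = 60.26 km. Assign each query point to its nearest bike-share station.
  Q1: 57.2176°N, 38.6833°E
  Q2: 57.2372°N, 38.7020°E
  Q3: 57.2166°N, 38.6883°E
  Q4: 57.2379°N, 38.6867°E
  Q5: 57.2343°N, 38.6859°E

Q1→M2; Q2→M4; Q3→M2; Q4→M1; Q5→M1

Q1 at 57.2176°N, 38.6833°E:
  M1: 1.7870 km
  M2: 1.1822 km
  M3: 1.2987 km
  M4: 1.7633 km
  M5: 1.6504 km
  → nearest: M2 (1.1822 km)
Q2 at 57.2372°N, 38.7020°E:
  M1: 1.0608 km
  M2: 2.7738 km
  M3: 1.5362 km
  M4: 0.7200 km
  M5: 0.8062 km
  → nearest: M4 (0.7200 km)
Q3 at 57.2166°N, 38.6883°E:
  M1: 1.8989 km
  M2: 0.8672 km
  M3: 1.1201 km
  M4: 1.7835 km
  M5: 1.6484 km
  → nearest: M2 (0.8672 km)
Q4 at 57.2379°N, 38.6867°E:
  M1: 0.4825 km
  M2: 2.9653 km
  M3: 1.8589 km
  M4: 0.7700 km
  M5: 0.9392 km
  → nearest: M1 (0.4825 km)
Q5 at 57.2343°N, 38.6859°E:
  M1: 0.0789 km
  M2: 2.5982 km
  M3: 1.5536 km
  M4: 0.5475 km
  M5: 0.6863 km
  → nearest: M1 (0.0789 km)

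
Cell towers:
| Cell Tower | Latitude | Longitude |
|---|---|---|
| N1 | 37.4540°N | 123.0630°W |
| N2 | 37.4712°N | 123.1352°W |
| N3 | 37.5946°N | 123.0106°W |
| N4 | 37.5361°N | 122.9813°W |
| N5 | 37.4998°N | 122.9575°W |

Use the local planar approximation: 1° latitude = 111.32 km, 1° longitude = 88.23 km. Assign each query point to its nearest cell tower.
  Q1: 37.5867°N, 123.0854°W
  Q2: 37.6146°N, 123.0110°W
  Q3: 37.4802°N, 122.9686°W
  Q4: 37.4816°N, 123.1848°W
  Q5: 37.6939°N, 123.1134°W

Q1 at 37.5867°N, 123.0854°W:
  N1: √((-0.1327·111.32)² + (0.0224·88.23)²) = √(218.216829 + 3.905967) = 14.9038 km
  N2: √((-0.1155·111.32)² + (-0.0498·88.23)²) = √(165.314278 + 19.305953) = 13.5875 km
  N3: √((0.0079·111.32)² + (0.0748·88.23)²) = √(0.773394 + 43.554773) = 6.6579 km
  N4: √((-0.0506·111.32)² + (0.1041·88.23)²) = √(31.728346 + 84.359504) = 10.7744 km
  N5: √((-0.0869·111.32)² + (0.1279·88.23)²) = √(93.580626 + 127.342581) = 14.8635 km
  → nearest: N3 (6.6579 km)
Q2 at 37.6146°N, 123.0110°W:
  N1: √((-0.1606·111.32)² + (-0.0520·88.23)²) = √(319.622598 + 21.049377) = 18.4573 km
  N2: √((-0.1434·111.32)² + (-0.1242·88.23)²) = √(254.826564 + 120.081402) = 19.3625 km
  N3: √((-0.0200·111.32)² + (0.0004·88.23)²) = √(4.956857 + 0.001246) = 2.2267 km
  N4: √((-0.0785·111.32)² + (0.0297·88.23)²) = √(76.363480 + 6.866659) = 9.1231 km
  N5: √((-0.1148·111.32)² + (0.0535·88.23)²) = √(163.316540 + 22.281279) = 13.6234 km
  → nearest: N3 (2.2267 km)
Q3 at 37.4802°N, 122.9686°W:
  N1: √((-0.0262·111.32)² + (-0.0944·88.23)²) = √(8.506462 + 69.370775) = 8.8248 km
  N2: √((-0.0090·111.32)² + (-0.1666·88.23)²) = √(1.003764 + 216.064070) = 14.7332 km
  N3: √((0.1144·111.32)² + (-0.0420·88.23)²) = √(162.180429 + 13.731916) = 13.2632 km
  N4: √((0.0559·111.32)² + (-0.0127·88.23)²) = √(38.723090 + 1.255567) = 6.3229 km
  N5: √((0.0196·111.32)² + (0.0111·88.23)²) = √(4.760565 + 0.959132) = 2.3916 km
  → nearest: N5 (2.3916 km)
Q4 at 37.4816°N, 123.1848°W:
  N1: √((-0.0276·111.32)² + (0.1218·88.23)²) = √(9.439838 + 115.485414) = 11.1770 km
  N2: √((-0.0104·111.32)² + (0.0496·88.23)²) = √(1.340334 + 19.151196) = 4.5268 km
  N3: √((0.1130·111.32)² + (0.1742·88.23)²) = √(158.235266 + 236.226633) = 19.8611 km
  N4: √((0.0545·111.32)² + (0.2035·88.23)²) = √(36.807761 + 322.375023) = 18.9521 km
  N5: √((0.0182·111.32)² + (0.2273·88.23)²) = √(4.104773 + 402.190150) = 20.1568 km
  → nearest: N2 (4.5268 km)
Q5 at 37.6939°N, 123.1134°W:
  N1: √((-0.2399·111.32)² + (0.0504·88.23)²) = √(713.192703 + 19.773959) = 27.0734 km
  N2: √((-0.2227·111.32)² + (-0.0218·88.23)²) = √(614.591896 + 3.699521) = 24.8655 km
  N3: √((-0.0993·111.32)² + (0.1028·88.23)²) = √(122.192596 + 82.265698) = 14.2989 km
  N4: √((-0.1578·111.32)² + (0.1321·88.23)²) = √(308.574755 + 135.843291) = 21.0812 km
  N5: √((-0.1941·111.32)² + (0.1559·88.23)²) = √(466.871610 + 189.201593) = 25.6139 km
  → nearest: N3 (14.2989 km)

Q1→N3; Q2→N3; Q3→N5; Q4→N2; Q5→N3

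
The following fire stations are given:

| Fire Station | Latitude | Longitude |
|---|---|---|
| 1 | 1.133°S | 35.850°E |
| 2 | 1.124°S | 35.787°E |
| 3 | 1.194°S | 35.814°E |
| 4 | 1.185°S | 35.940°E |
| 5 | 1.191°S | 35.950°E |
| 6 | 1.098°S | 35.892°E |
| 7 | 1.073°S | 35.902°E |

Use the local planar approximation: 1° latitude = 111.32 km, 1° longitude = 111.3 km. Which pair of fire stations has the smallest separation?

Pairwise distances:
4–5: 1.298 km
6–7: 2.997 km
1–6: 6.085 km
1–2: 7.083 km
1–3: 7.885 km
2–3: 8.352 km
1–7: 8.838 km
4–6: 11.061 km
1–4: 11.569 km
2–6: 12.040 km
5–6: 12.200 km
1–5: 12.867 km
4–7: 13.166 km
3–6: 13.769 km
2–7: 14.002 km
3–4: 14.060 km
5–7: 14.181 km
3–5: 15.140 km
3–7: 16.654 km
2–4: 18.333 km
2–5: 19.615 km
Closest pair: 4–5 at 1.298 km.

4 and 5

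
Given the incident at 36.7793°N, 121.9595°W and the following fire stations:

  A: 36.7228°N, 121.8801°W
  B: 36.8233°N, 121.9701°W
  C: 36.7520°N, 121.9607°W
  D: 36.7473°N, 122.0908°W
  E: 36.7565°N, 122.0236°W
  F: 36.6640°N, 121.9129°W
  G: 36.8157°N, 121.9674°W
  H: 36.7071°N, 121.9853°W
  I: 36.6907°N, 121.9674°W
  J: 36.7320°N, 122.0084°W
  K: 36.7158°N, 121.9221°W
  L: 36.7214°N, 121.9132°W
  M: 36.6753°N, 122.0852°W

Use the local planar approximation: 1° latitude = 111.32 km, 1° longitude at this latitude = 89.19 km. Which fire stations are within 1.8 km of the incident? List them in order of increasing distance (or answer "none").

Distances from 36.7793°N, 121.9595°W:
A: √((-0.0565·111.32)² + (0.0794·89.19)²) = √(39.558817 + 50.150277) = 9.4715 km
B: √((0.0440·111.32)² + (-0.0106·89.19)²) = √(23.991188 + 0.893808) = 4.9885 km
C: √((-0.0273·111.32)² + (-0.0012·89.19)²) = √(9.235740 + 0.011455) = 3.0409 km
D: √((-0.0320·111.32)² + (-0.1313·89.19)²) = √(12.689554 + 137.139253) = 12.2405 km
E: √((-0.0228·111.32)² + (-0.0641·89.19)²) = √(6.441931 + 32.684992) = 6.2552 km
F: √((-0.1153·111.32)² + (0.0466·89.19)²) = √(164.742256 + 17.274447) = 13.4914 km
G: √((0.0364·111.32)² + (-0.0079·89.19)²) = √(16.419093 + 0.496463) = 4.1129 km
H: √((-0.0722·111.32)² + (-0.0258·89.19)²) = √(64.598256 + 5.295070) = 8.3602 km
I: √((-0.0886·111.32)² + (-0.0079·89.19)²) = √(97.277822 + 0.496463) = 9.8881 km
J: √((-0.0473·111.32)² + (-0.0489·89.19)²) = √(27.724816 + 19.021731) = 6.8371 km
K: √((-0.0635·111.32)² + (0.0374·89.19)²) = √(49.968216 + 11.126935) = 7.8163 km
L: √((-0.0579·111.32)² + (0.0463·89.19)²) = √(41.543542 + 17.052745) = 7.6548 km
M: √((-0.1040·111.32)² + (-0.1257·89.19)²) = √(134.033412 + 125.690624) = 16.1160 km
Threshold 1.8 km: none within range.

none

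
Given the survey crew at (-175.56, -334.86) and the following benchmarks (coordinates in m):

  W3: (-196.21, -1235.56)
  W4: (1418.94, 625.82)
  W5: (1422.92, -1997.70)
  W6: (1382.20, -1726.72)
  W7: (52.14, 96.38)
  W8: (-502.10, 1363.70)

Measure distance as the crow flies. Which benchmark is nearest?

W7

Distances from (-175.56, -334.86):
W3: √((-20.65)² + (-900.70)²) = √(426.4225 + 811260.4900) = 900.94 m
W4: √((1594.50)² + (960.68)²) = √(2542430.2500 + 922906.0624) = 1861.54 m
W5: √((1598.48)² + (-1662.84)²) = √(2555138.3104 + 2765036.8656) = 2306.55 m
W6: √((1557.76)² + (-1391.86)²) = √(2426616.2176 + 1937274.2596) = 2088.99 m
W7: √((227.70)² + (431.24)²) = √(51847.2900 + 185967.9376) = 487.66 m
W8: √((-326.54)² + (1698.56)²) = √(106628.3716 + 2885106.0736) = 1729.66 m
Minimum: W7 at 487.66 m.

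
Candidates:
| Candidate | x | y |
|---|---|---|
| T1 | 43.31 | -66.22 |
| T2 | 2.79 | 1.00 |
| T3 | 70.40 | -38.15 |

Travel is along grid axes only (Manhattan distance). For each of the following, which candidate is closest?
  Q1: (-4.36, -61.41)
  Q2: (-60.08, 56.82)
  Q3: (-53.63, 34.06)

Q1→T1; Q2→T2; Q3→T2

Q1 at (-4.36, -61.41):
  T1: 52.48
  T2: 69.56
  T3: 98.02
  → nearest: T1 (52.48)
Q2 at (-60.08, 56.82):
  T1: 226.43
  T2: 118.69
  T3: 225.45
  → nearest: T2 (118.69)
Q3 at (-53.63, 34.06):
  T1: 197.22
  T2: 89.48
  T3: 196.24
  → nearest: T2 (89.48)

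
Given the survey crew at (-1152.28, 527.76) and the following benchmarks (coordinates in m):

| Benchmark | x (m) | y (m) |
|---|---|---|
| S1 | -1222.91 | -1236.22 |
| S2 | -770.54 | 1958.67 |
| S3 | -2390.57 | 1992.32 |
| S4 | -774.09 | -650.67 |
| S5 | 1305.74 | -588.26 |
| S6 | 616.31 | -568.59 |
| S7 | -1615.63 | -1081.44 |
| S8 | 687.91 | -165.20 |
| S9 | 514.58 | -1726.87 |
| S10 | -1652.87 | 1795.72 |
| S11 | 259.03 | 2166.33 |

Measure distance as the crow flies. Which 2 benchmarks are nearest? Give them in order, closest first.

Distances from (-1152.28, 527.76):
S1: √((-70.63)² + (-1763.98)²) = √(4988.5969 + 3111625.4404) = 1765.39 m
S2: √((381.74)² + (1430.91)²) = √(145725.4276 + 2047503.4281) = 1480.96 m
S3: √((-1238.29)² + (1464.56)²) = √(1533362.1241 + 2144935.9936) = 1917.89 m
S4: √((378.19)² + (-1178.43)²) = √(143027.6761 + 1388697.2649) = 1237.63 m
S5: √((2458.02)² + (-1116.02)²) = √(6041862.3204 + 1245500.6404) = 2699.51 m
S6: √((1768.59)² + (-1096.35)²) = √(3127910.5881 + 1201983.3225) = 2080.84 m
S7: √((-463.35)² + (-1609.20)²) = √(214693.2225 + 2589524.6400) = 1674.58 m
S8: √((1840.19)² + (-692.96)²) = √(3386299.2361 + 480193.5616) = 1966.34 m
S9: √((1666.86)² + (-2254.63)²) = √(2778422.2596 + 5083356.4369) = 2803.89 m
S10: √((-500.59)² + (1267.96)²) = √(250590.3481 + 1607722.5616) = 1363.20 m
S11: √((1411.31)² + (1638.57)²) = √(1991795.9161 + 2684911.6449) = 2162.57 m
Sorted: S4 (1237.63 m) < S10 (1363.20 m) < S2 (1480.96 m) < S7 (1674.58 m) < …

S4, S10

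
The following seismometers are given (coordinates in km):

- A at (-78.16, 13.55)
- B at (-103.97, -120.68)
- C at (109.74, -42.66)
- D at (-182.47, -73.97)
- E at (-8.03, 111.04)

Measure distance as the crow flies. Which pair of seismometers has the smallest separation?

Pairwise distances:
A–B: √((-25.81)² + (-134.23)²) = √(666.1561 + 18017.6929) = 136.69 km
A–C: √((187.90)² + (-56.21)²) = √(35306.4100 + 3159.5641) = 196.13 km
A–D: √((-104.31)² + (-87.52)²) = √(10880.5761 + 7659.7504) = 136.16 km
A–E: √((70.13)² + (97.49)²) = √(4918.2169 + 9504.3001) = 120.09 km
B–C: √((213.71)² + (78.02)²) = √(45671.9641 + 6087.1204) = 227.51 km
B–D: √((-78.50)² + (46.71)²) = √(6162.2500 + 2181.8241) = 91.35 km
B–E: √((95.94)² + (231.72)²) = √(9204.4836 + 53694.1584) = 250.80 km
C–D: √((-292.21)² + (-31.31)²) = √(85386.6841 + 980.3161) = 293.88 km
C–E: √((-117.77)² + (153.70)²) = √(13869.7729 + 23623.6900) = 193.63 km
D–E: √((174.44)² + (185.01)²) = √(30429.3136 + 34228.7001) = 254.28 km
Closest pair: B–D at 91.35 km.

B and D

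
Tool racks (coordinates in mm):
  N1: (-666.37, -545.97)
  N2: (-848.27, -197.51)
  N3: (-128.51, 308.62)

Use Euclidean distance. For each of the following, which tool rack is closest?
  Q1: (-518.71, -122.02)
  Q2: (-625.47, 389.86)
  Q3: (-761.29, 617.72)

Q1 at (-518.71, -122.02):
  N1: √((-147.66)² + (-423.95)²) = √(21803.4756 + 179733.6025) = 448.93 mm
  N2: √((-329.56)² + (-75.49)²) = √(108609.7936 + 5698.7401) = 338.10 mm
  N3: √((390.20)² + (430.64)²) = √(152256.0400 + 185450.8096) = 581.13 mm
  → nearest: N2 (338.10 mm)
Q2 at (-625.47, 389.86):
  N1: √((-40.90)² + (-935.83)²) = √(1672.8100 + 875777.7889) = 936.72 mm
  N2: √((-222.80)² + (-587.37)²) = √(49639.8400 + 345003.5169) = 628.21 mm
  N3: √((496.96)² + (-81.24)²) = √(246969.2416 + 6599.9376) = 503.56 mm
  → nearest: N3 (503.56 mm)
Q3 at (-761.29, 617.72):
  N1: √((94.92)² + (-1163.69)²) = √(9009.8064 + 1354174.4161) = 1167.55 mm
  N2: √((-86.98)² + (-815.23)²) = √(7565.5204 + 664599.9529) = 819.86 mm
  N3: √((632.78)² + (-309.10)²) = √(400410.5284 + 95542.8100) = 704.24 mm
  → nearest: N3 (704.24 mm)

Q1→N2; Q2→N3; Q3→N3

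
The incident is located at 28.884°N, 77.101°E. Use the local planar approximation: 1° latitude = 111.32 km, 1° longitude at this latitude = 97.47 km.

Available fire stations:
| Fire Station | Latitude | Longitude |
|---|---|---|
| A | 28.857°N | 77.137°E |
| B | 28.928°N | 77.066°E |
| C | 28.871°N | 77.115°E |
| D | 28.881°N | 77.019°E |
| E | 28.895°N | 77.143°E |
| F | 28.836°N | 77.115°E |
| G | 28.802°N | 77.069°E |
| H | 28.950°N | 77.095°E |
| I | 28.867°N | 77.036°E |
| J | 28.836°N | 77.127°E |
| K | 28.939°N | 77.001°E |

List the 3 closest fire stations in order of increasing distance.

C, E, A

Distances from 28.884°N, 77.101°E:
A: 4.620 km
B: 5.969 km
C: 1.989 km
D: 8.000 km
E: 4.273 km
F: 5.515 km
G: 9.646 km
H: 7.370 km
I: 6.612 km
J: 5.914 km
K: 11.510 km
Sorted: C (1.989 km) < E (4.273 km) < A (4.620 km) < F (5.515 km) < J (5.914 km) < …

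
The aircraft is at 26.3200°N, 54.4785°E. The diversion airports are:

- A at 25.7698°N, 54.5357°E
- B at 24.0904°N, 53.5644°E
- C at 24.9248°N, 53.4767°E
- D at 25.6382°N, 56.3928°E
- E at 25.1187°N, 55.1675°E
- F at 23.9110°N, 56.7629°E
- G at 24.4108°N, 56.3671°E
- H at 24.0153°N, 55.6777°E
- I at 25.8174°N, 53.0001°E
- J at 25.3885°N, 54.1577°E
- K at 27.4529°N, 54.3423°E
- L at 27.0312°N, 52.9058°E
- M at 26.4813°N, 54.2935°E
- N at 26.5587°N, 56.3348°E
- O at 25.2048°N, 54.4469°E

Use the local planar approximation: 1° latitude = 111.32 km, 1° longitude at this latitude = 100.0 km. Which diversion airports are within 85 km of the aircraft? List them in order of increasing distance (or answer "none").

Distances from 26.3200°N, 54.4785°E:
A: 61.5148 km
B: 264.4968 km
C: 184.8198 km
D: 205.9270 km
E: 150.4346 km
F: 352.2782 km
G: 284.3203 km
H: 283.2021 km
I: 158.0728 km
J: 108.5435 km
K: 126.8478 km
L: 176.0735 km
M: 25.7811 km
N: 187.5222 km
O: 124.1843 km
Threshold 85 km: M (25.7811 km), A (61.5148 km) are within range.

M, A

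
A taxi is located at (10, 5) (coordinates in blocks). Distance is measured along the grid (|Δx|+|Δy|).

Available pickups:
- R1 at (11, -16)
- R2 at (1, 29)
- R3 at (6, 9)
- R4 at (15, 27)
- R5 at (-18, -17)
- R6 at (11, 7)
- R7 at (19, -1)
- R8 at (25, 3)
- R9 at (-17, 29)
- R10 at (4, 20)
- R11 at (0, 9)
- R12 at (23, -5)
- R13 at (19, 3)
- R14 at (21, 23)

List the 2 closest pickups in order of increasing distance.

R6, R3

Distances from (10, 5):
R1: |1| + |-21| = 1 + 21 = 22 blocks
R2: |-9| + |24| = 9 + 24 = 33 blocks
R3: |-4| + |4| = 4 + 4 = 8 blocks
R4: |5| + |22| = 5 + 22 = 27 blocks
R5: |-28| + |-22| = 28 + 22 = 50 blocks
R6: |1| + |2| = 1 + 2 = 3 blocks
R7: |9| + |-6| = 9 + 6 = 15 blocks
R8: |15| + |-2| = 15 + 2 = 17 blocks
R9: |-27| + |24| = 27 + 24 = 51 blocks
R10: |-6| + |15| = 6 + 15 = 21 blocks
R11: |-10| + |4| = 10 + 4 = 14 blocks
R12: |13| + |-10| = 13 + 10 = 23 blocks
R13: |9| + |-2| = 9 + 2 = 11 blocks
R14: |11| + |18| = 11 + 18 = 29 blocks
Sorted: R6 (3 blocks) < R3 (8 blocks) < R13 (11 blocks) < R11 (14 blocks) < …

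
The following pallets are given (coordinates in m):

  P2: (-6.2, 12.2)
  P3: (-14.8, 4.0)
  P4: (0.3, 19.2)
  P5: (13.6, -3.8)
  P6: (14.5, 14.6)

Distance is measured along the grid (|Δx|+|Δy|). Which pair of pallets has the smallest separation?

P2 and P4

Pairwise distances:
P2–P4: 13.5 m
P2–P3: 16.8 m
P4–P6: 18.8 m
P5–P6: 19.3 m
P2–P6: 23.1 m
P3–P4: 30.3 m
P2–P5: 35.8 m
P3–P5: 36.2 m
P4–P5: 36.3 m
P3–P6: 39.9 m
Closest pair: P2–P4 at 13.5 m.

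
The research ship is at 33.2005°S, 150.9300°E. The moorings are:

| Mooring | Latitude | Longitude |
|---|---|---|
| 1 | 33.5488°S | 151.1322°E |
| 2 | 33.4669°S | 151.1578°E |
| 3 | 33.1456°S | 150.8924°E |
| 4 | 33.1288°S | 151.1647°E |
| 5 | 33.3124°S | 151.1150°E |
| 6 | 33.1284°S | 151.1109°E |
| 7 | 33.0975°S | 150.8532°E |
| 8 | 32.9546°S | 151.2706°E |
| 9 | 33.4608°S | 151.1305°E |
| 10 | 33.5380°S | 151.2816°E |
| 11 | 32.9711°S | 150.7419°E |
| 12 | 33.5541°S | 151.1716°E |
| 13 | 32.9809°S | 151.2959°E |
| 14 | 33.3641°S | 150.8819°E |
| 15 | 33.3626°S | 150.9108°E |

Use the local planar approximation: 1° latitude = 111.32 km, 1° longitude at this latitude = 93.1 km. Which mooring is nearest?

3

Distances from 33.2005°S, 150.9300°E:
1: √((-0.3483·111.32)² + (0.2022·93.1)²) = √(1503.326608 + 354.373848) = 43.1010 km
2: √((-0.2664·111.32)² + (0.2278·93.1)²) = √(879.457458 + 449.786899) = 36.4588 km
3: √((0.0549·111.32)² + (-0.0376·93.1)²) = √(37.350041 + 12.253920) = 7.0430 km
4: √((0.0717·111.32)² + (0.2347·93.1)²) = √(63.706641 + 477.447409) = 23.2627 km
5: √((-0.1119·111.32)² + (0.1850·93.1)²) = √(155.169574 + 296.648952) = 21.2560 km
6: √((0.0721·111.32)² + (0.1809·93.1)²) = √(64.419437 + 283.645890) = 18.6565 km
7: √((0.1030·111.32)² + (-0.0768·93.1)²) = √(131.468239 + 51.123644) = 13.5127 km
8: √((0.2459·111.32)² + (0.3406·93.1)²) = √(749.313320 + 1005.515221) = 41.8907 km
9: √((-0.2603·111.32)² + (0.2005·93.1)²) = √(839.643116 + 348.440089) = 34.4686 km
10: √((-0.3375·111.32)² + (0.3516·93.1)²) = √(1411.542470 + 1071.512137) = 49.8303 km
11: √((0.2294·111.32)² + (-0.1881·93.1)²) = √(652.128563 + 306.673997) = 30.9645 km
12: √((-0.3536·111.32)² + (0.2416·93.1)²) = √(1549.426245 + 505.933250) = 45.3361 km
13: √((0.2196·111.32)² + (0.3659·93.1)²) = √(597.600658 + 1160.443983) = 41.9290 km
14: √((-0.1636·111.32)² + (-0.0481·93.1)²) = √(331.675196 + 20.053469) = 18.7544 km
15: √((-0.1621·111.32)² + (-0.0192·93.1)²) = √(325.621014 + 3.195228) = 18.1333 km
Minimum: 3 at 7.0430 km.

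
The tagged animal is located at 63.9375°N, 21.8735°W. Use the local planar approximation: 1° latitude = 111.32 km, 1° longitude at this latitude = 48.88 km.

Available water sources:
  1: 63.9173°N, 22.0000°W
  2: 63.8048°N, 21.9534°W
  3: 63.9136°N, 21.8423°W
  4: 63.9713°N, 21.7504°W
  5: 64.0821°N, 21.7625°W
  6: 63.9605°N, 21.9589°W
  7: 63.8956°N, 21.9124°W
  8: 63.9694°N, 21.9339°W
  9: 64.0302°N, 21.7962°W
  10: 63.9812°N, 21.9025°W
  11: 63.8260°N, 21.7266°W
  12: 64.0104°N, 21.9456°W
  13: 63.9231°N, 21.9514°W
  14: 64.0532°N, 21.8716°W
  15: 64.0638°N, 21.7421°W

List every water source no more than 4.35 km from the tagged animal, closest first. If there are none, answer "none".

Distances from 63.9375°N, 21.8735°W:
1: √((-0.0202·111.32)² + (-0.1265·48.88)²) = √(5.056490 + 38.233446) = 6.5795 km
2: √((-0.1327·111.32)² + (-0.0799·48.88)²) = √(218.216829 + 15.253024) = 15.2797 km
3: √((-0.0239·111.32)² + (0.0312·48.88)²) = √(7.078516 + 2.325796) = 3.0666 km
4: √((0.0338·111.32)² + (0.1231·48.88)²) = √(14.157279 + 36.205829) = 7.0967 km
5: √((0.1446·111.32)² + (0.1110·48.88)²) = √(259.109288 + 29.438003) = 16.9867 km
6: √((0.0230·111.32)² + (-0.0854·48.88)²) = √(6.555443 + 17.425215) = 4.8970 km
7: √((-0.0419·111.32)² + (-0.0389·48.88)²) = √(21.755769 + 3.615444) = 5.0370 km
8: √((0.0319·111.32)² + (-0.0604·48.88)²) = √(12.610368 + 8.716382) = 4.6181 km
9: √((0.0927·111.32)² + (0.0773·48.88)²) = √(106.489273 + 14.276488) = 10.9893 km
10: √((0.0437·111.32)² + (-0.0290·48.88)²) = √(23.665150 + 2.009363) = 5.0670 km
11: √((-0.1115·111.32)² + (0.1469·48.88)²) = √(154.062212 + 51.559178) = 14.3395 km
12: √((0.0729·111.32)² + (-0.0721·48.88)²) = √(65.856925 + 12.420324) = 8.8474 km
13: √((-0.0144·111.32)² + (-0.0779·48.88)²) = √(2.569635 + 14.498975) = 4.1314 km
14: √((0.1157·111.32)² + (0.0019·48.88)²) = √(165.887290 + 0.008625) = 12.8801 km
15: √((0.1263·111.32)² + (0.1314·48.88)²) = √(197.675614 + 41.252771) = 15.4573 km
Threshold 4.35 km: 3 (3.0666 km), 13 (4.1314 km) are within range.

3, 13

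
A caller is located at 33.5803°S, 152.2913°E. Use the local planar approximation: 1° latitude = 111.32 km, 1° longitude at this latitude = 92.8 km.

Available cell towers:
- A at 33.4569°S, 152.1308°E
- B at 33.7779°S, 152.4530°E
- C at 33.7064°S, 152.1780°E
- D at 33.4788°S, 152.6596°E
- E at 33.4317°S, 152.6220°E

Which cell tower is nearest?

Distances from 33.5803°S, 152.2913°E:
A: √((0.1234·111.32)² + (-0.1605·92.8)²) = √(188.702092 + 221.843151) = 20.2619 km
B: √((-0.1976·111.32)² + (0.1617·92.8)²) = √(483.860618 + 225.172833) = 26.6277 km
C: √((-0.1261·111.32)² + (-0.1133·92.8)²) = √(197.050059 + 110.549243) = 17.5385 km
D: √((0.1015·111.32)² + (0.3683·92.8)²) = √(127.666949 + 1168.152089) = 35.9975 km
E: √((0.1486·111.32)² + (0.3307·92.8)²) = √(273.642793 + 941.812266) = 34.8634 km
Minimum: C at 17.5385 km.

C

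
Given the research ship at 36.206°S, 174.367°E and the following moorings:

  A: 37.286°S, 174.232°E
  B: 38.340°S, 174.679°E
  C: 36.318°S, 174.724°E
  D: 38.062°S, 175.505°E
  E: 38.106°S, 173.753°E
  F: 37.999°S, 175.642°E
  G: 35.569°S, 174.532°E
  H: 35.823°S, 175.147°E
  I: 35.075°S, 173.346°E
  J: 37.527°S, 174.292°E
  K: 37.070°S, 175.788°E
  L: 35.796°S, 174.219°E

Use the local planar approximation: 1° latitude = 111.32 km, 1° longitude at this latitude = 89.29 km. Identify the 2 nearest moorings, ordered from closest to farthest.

Distances from 36.206°S, 174.367°E:
A: 120.828 km
B: 239.185 km
C: 34.228 km
D: 230.245 km
E: 218.498 km
F: 229.781 km
G: 72.425 km
H: 81.660 km
I: 155.443 km
J: 147.206 km
K: 159.215 km
L: 47.516 km
Sorted: C (34.228 km) < L (47.516 km) < G (72.425 km) < H (81.660 km) < …

C, L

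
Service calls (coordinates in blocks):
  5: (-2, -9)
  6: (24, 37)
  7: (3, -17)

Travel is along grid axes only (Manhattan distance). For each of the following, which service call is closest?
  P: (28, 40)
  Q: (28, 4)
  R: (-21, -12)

P at (28, 40):
  5: |-30| + |-49| = 30 + 49 = 79 blocks
  6: |-4| + |-3| = 4 + 3 = 7 blocks
  7: |-25| + |-57| = 25 + 57 = 82 blocks
  → nearest: 6 (7 blocks)
Q at (28, 4):
  5: |-30| + |-13| = 30 + 13 = 43 blocks
  6: |-4| + |33| = 4 + 33 = 37 blocks
  7: |-25| + |-21| = 25 + 21 = 46 blocks
  → nearest: 6 (37 blocks)
R at (-21, -12):
  5: |19| + |3| = 19 + 3 = 22 blocks
  6: |45| + |49| = 45 + 49 = 94 blocks
  7: |24| + |-5| = 24 + 5 = 29 blocks
  → nearest: 5 (22 blocks)

P→6; Q→6; R→5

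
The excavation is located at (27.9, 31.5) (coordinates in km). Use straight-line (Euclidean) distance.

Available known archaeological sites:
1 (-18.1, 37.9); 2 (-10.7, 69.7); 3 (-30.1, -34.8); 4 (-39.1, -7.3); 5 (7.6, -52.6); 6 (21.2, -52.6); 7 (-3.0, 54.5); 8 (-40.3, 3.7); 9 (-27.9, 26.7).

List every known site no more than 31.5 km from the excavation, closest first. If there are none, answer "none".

Distances from (27.9, 31.5):
1: 46.4 km
2: 54.3 km
3: 88.1 km
4: 77.4 km
5: 86.5 km
6: 84.4 km
7: 38.5 km
8: 73.6 km
9: 56.0 km
Threshold 31.5 km: none within range.

none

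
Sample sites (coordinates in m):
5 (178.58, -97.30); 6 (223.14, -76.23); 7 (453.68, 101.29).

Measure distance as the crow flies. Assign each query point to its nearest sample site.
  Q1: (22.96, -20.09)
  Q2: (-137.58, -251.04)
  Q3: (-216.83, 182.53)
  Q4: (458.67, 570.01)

Q1→5; Q2→5; Q3→5; Q4→7

Q1 at (22.96, -20.09):
  5: √((155.62)² + (-77.21)²) = √(24217.5844 + 5961.3841) = 173.72 m
  6: √((200.18)² + (-56.14)²) = √(40072.0324 + 3151.6996) = 207.90 m
  7: √((430.72)² + (121.38)²) = √(185519.7184 + 14733.1044) = 447.50 m
  → nearest: 5 (173.72 m)
Q2 at (-137.58, -251.04):
  5: √((316.16)² + (153.74)²) = √(99957.1456 + 23635.9876) = 351.56 m
  6: √((360.72)² + (174.81)²) = √(130118.9184 + 30558.5361) = 400.85 m
  7: √((591.26)² + (352.33)²) = √(349588.3876 + 124136.4289) = 688.28 m
  → nearest: 5 (351.56 m)
Q3 at (-216.83, 182.53):
  5: √((395.41)² + (-279.83)²) = √(156349.0681 + 78304.8289) = 484.41 m
  6: √((439.97)² + (-258.76)²) = √(193573.6009 + 66956.7376) = 510.42 m
  7: √((670.51)² + (-81.24)²) = √(449583.6601 + 6599.9376) = 675.41 m
  → nearest: 5 (484.41 m)
Q4 at (458.67, 570.01):
  5: √((-280.09)² + (-667.31)²) = √(78450.4081 + 445302.6361) = 723.71 m
  6: √((-235.53)² + (-646.24)²) = √(55474.3809 + 417626.1376) = 687.82 m
  7: √((-4.99)² + (-468.72)²) = √(24.9001 + 219698.4384) = 468.75 m
  → nearest: 7 (468.75 m)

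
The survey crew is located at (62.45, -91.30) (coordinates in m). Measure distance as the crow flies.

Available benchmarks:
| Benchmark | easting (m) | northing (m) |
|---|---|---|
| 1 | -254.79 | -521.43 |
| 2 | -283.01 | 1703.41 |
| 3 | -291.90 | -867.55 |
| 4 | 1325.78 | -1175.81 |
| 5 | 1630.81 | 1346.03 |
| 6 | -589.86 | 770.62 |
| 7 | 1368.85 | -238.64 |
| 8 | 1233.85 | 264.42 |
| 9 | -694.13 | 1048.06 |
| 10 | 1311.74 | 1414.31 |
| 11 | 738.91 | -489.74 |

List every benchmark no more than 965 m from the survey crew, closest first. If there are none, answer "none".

Distances from (62.45, -91.30):
1: 534.47 m
2: 1827.66 m
3: 853.30 m
4: 1664.98 m
5: 2127.36 m
6: 1080.93 m
7: 1314.68 m
8: 1224.22 m
9: 1367.68 m
10: 1956.42 m
11: 785.08 m
Threshold 965 m: 1 (534.47 m), 11 (785.08 m), 3 (853.30 m) are within range.

1, 11, 3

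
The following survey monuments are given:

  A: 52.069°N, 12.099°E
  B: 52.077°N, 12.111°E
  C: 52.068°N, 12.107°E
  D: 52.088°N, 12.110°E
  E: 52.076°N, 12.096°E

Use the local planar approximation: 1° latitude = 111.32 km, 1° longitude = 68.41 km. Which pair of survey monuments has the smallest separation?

A and C

Pairwise distances:
A–B: 1.211 km
A–C: 0.558 km
A–D: 2.245 km
A–E: 0.806 km
B–C: 1.039 km
B–D: 1.226 km
B–E: 1.032 km
C–D: 2.236 km
C–E: 1.166 km
D–E: 1.644 km
Closest pair: A–C at 0.558 km.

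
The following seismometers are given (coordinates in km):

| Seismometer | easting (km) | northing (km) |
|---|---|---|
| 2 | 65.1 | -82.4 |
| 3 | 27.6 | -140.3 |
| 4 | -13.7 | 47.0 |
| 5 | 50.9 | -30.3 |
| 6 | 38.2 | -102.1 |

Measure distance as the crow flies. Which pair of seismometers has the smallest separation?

2 and 6

Pairwise distances:
2–3: 69.0 km
2–4: 151.5 km
2–5: 54.0 km
2–6: 33.3 km
3–4: 191.8 km
3–5: 112.4 km
3–6: 39.6 km
4–5: 100.7 km
4–6: 157.9 km
5–6: 72.9 km
Closest pair: 2–6 at 33.3 km.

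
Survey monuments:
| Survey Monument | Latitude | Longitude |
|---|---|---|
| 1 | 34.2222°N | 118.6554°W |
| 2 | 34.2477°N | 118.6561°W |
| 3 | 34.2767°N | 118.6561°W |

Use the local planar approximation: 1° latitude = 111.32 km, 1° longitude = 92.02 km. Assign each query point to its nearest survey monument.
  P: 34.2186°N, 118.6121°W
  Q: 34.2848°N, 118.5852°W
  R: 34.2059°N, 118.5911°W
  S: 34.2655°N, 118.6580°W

P at 34.2186°N, 118.6121°W:
  1: 4.0046 km
  2: 5.1853 km
  3: 7.6305 km
  → nearest: 1 (4.0046 km)
Q at 34.2848°N, 118.5852°W:
  1: 9.5022 km
  2: 7.7215 km
  3: 6.5862 km
  → nearest: 3 (6.5862 km)
R at 34.2059°N, 118.5911°W:
  1: 6.1889 km
  2: 7.5781 km
  3: 9.8941 km
  → nearest: 1 (6.1889 km)
S at 34.2655°N, 118.6580°W:
  1: 4.8261 km
  2: 1.9892 km
  3: 1.2590 km
  → nearest: 3 (1.2590 km)

P→1; Q→3; R→1; S→3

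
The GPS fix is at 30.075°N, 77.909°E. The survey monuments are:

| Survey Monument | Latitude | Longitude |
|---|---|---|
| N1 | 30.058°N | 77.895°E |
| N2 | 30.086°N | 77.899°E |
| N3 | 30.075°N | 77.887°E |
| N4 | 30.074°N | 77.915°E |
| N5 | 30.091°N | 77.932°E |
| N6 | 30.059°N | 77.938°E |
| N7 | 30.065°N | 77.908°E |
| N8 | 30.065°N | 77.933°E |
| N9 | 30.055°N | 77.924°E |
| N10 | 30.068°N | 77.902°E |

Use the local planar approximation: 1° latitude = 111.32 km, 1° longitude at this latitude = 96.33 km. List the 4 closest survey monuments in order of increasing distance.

N4, N10, N7, N2

Distances from 30.075°N, 77.909°E:
N1: 2.324 km
N2: 1.558 km
N3: 2.119 km
N4: 0.589 km
N5: 2.843 km
N6: 3.313 km
N7: 1.117 km
N8: 2.566 km
N9: 2.654 km
N10: 1.030 km
Sorted: N4 (0.589 km) < N10 (1.030 km) < N7 (1.117 km) < N2 (1.558 km) < N3 (2.119 km) < N1 (2.324 km) < …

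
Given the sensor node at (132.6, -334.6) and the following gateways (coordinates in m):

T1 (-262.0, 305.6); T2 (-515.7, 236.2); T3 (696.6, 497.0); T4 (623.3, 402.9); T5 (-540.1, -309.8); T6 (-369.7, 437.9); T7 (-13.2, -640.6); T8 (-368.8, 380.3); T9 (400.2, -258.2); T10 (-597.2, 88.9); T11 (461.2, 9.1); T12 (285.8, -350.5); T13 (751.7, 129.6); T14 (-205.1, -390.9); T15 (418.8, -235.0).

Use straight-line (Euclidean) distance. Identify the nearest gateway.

T12

Distances from (132.6, -334.6):
T1: 752.0 m
T2: 863.8 m
T3: 1004.8 m
T4: 885.8 m
T5: 673.2 m
T6: 921.4 m
T7: 339.0 m
T8: 873.2 m
T9: 278.3 m
T10: 843.8 m
T11: 475.5 m
T12: 154.0 m
T13: 773.8 m
T14: 342.4 m
T15: 303.0 m
Minimum: T12 at 154.0 m.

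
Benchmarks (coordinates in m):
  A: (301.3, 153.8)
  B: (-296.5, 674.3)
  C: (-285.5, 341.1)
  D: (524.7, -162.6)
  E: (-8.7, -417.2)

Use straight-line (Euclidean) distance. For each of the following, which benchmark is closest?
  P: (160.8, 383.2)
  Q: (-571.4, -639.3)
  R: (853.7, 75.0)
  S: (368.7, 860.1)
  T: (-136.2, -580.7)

P at (160.8, 383.2):
  A: 269.0 m
  B: 542.1 m
  C: 448.3 m
  D: 656.0 m
  E: 818.2 m
  → nearest: A (269.0 m)
Q at (-571.4, -639.3):
  A: 1179.2 m
  B: 1342.1 m
  C: 1021.2 m
  D: 1195.3 m
  E: 604.9 m
  → nearest: E (604.9 m)
R at (853.7, 75.0):
  A: 558.0 m
  B: 1297.0 m
  C: 1169.9 m
  D: 405.8 m
  E: 993.0 m
  → nearest: D (405.8 m)
S at (368.7, 860.1):
  A: 709.5 m
  B: 690.7 m
  C: 835.1 m
  D: 1034.5 m
  E: 1331.9 m
  → nearest: B (690.7 m)
T at (-136.2, -580.7):
  A: 854.9 m
  B: 1265.2 m
  C: 933.8 m
  D: 782.0 m
  E: 207.3 m
  → nearest: E (207.3 m)

P→A; Q→E; R→D; S→B; T→E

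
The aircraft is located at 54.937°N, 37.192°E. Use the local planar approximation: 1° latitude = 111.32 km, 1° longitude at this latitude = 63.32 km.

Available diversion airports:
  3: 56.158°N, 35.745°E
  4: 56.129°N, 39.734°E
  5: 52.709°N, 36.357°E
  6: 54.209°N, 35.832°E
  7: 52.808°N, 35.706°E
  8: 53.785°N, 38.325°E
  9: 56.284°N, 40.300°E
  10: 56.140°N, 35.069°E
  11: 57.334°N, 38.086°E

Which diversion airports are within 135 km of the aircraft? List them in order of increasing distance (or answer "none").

6

Distances from 54.937°N, 37.192°E:
3: 163.920 km
4: 208.604 km
5: 253.594 km
6: 118.252 km
7: 254.996 km
8: 146.944 km
9: 247.415 km
10: 189.750 km
11: 272.773 km
Threshold 135 km: 6 (118.252 km) is within range.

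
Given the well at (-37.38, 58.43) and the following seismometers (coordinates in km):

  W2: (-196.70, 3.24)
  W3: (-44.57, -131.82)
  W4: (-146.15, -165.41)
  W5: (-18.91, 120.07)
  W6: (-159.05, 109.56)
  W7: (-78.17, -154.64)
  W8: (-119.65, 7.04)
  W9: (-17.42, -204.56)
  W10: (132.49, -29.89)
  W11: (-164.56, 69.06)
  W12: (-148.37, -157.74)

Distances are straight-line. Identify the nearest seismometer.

Distances from (-37.38, 58.43):
W2: 168.61 km
W3: 190.39 km
W4: 248.87 km
W5: 64.35 km
W6: 131.98 km
W7: 216.94 km
W8: 97.00 km
W9: 263.75 km
W10: 191.46 km
W11: 127.62 km
W12: 243.00 km
Minimum: W5 at 64.35 km.

W5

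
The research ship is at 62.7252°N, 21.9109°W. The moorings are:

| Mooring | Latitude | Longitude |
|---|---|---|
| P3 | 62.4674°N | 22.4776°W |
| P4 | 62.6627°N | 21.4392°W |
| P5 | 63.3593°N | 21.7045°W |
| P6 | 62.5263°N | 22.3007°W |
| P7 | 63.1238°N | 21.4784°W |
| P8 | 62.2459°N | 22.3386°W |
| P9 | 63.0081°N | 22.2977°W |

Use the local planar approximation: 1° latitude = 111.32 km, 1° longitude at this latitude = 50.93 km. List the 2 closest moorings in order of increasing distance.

Distances from 62.7252°N, 21.9109°W:
P3: √((-0.2578·111.32)² + (-0.5667·50.93)²) = √(823.592193 + 833.016833) = 40.7015 km
P4: √((-0.0625·111.32)² + (0.4717·50.93)²) = √(48.406806 + 577.137249) = 25.0109 km
P5: √((0.6341·111.32)² + (0.2064·50.93)²) = √(4982.667438 + 110.501135) = 71.3664 km
P6: √((-0.1989·111.32)² + (-0.3898·50.93)²) = √(490.248148 + 394.122312) = 29.7384 km
P7: √((0.3986·111.32)² + (0.4325·50.93)²) = √(1968.887873 + 485.198641) = 49.5387 km
P8: √((-0.4793·111.32)² + (-0.4277·50.93)²) = √(2846.828161 + 474.488677) = 57.6309 km
P9: √((0.2829·111.32)² + (-0.3868·50.93)²) = √(991.773021 + 388.079126) = 37.1464 km
Sorted: P4 (25.0109 km) < P6 (29.7384 km) < P9 (37.1464 km) < P3 (40.7015 km) < …

P4, P6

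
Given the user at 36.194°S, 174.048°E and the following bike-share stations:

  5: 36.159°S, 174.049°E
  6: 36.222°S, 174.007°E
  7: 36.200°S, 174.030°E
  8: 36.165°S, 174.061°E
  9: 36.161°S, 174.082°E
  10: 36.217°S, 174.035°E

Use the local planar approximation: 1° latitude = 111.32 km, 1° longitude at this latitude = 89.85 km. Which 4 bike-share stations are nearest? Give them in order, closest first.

Distances from 36.194°S, 174.048°E:
5: 3.897 km
6: 4.826 km
7: 1.750 km
8: 3.433 km
9: 4.778 km
10: 2.814 km
Sorted: 7 (1.750 km) < 10 (2.814 km) < 8 (3.433 km) < 5 (3.897 km) < 9 (4.778 km) < 6 (4.826 km)

7, 10, 8, 5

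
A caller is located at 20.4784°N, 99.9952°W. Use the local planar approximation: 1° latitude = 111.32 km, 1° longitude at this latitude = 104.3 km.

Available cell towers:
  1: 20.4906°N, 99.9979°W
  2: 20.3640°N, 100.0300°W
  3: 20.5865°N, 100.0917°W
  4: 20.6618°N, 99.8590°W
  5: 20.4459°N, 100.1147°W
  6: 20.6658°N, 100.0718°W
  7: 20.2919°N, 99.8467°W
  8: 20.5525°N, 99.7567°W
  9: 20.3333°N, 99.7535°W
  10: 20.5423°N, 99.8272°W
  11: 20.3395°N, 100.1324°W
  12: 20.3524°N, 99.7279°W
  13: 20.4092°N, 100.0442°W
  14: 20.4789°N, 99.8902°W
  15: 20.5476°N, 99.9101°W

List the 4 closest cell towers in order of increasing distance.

Distances from 20.4784°N, 99.9952°W:
1: √((0.0122·111.32)² + (-0.0027·104.3)²) = √(1.844446 + 0.079304) = 1.3870 km
2: √((-0.1144·111.32)² + (-0.0348·104.3)²) = √(162.180429 + 13.174287) = 13.2422 km
3: √((0.1081·111.32)² + (-0.0965·104.3)²) = √(144.809743 + 101.303219) = 15.6880 km
4: √((0.1834·111.32)² + (0.1362·104.3)²) = √(416.816649 + 201.800776) = 24.8720 km
5: √((-0.0325·111.32)² + (-0.1195·104.3)²) = √(13.089200 + 155.347557) = 12.9783 km
6: √((0.1874·111.32)² + (-0.0766·104.3)²) = √(435.196675 + 63.830193) = 22.3389 km
7: √((-0.1865·111.32)² + (0.1485·104.3)²) = √(431.026595 + 239.895181) = 25.9022 km
8: √((0.0741·111.32)² + (0.2385·104.3)²) = √(68.042899 + 618.792988) = 26.2076 km
9: √((-0.1451·111.32)² + (0.2417·104.3)²) = √(260.904290 + 635.509311) = 29.9402 km
10: √((0.0639·111.32)² + (0.1680·104.3)²) = √(50.599720 + 307.034502) = 18.9112 km
11: √((-0.1389·111.32)² + (-0.1372·104.3)²) = √(239.084206 + 204.774955) = 21.0680 km
12: √((-0.1260·111.32)² + (0.2673·104.3)²) = √(196.737653 + 777.260387) = 31.2089 km
13: √((-0.0692·111.32)² + (-0.0490·104.3)²) = √(59.341509 + 26.119254) = 9.2445 km
14: √((0.0005·111.32)² + (0.1050·104.3)²) = √(0.003098 + 119.935352) = 10.9516 km
15: √((0.0692·111.32)² + (0.0851·104.3)²) = √(59.341509 + 78.782133) = 11.7526 km
Sorted: 1 (1.3870 km) < 13 (9.2445 km) < 14 (10.9516 km) < 15 (11.7526 km) < 5 (12.9783 km) < 2 (13.2422 km) < …

1, 13, 14, 15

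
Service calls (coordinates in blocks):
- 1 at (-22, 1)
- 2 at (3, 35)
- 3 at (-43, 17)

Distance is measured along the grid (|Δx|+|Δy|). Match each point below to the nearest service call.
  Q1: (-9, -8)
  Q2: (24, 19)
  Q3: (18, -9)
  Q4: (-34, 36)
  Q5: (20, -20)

Q1→1; Q2→2; Q3→1; Q4→3; Q5→1

Q1 at (-9, -8):
  1: 22 blocks
  2: 55 blocks
  3: 59 blocks
  → nearest: 1 (22 blocks)
Q2 at (24, 19):
  1: 64 blocks
  2: 37 blocks
  3: 69 blocks
  → nearest: 2 (37 blocks)
Q3 at (18, -9):
  1: 50 blocks
  2: 59 blocks
  3: 87 blocks
  → nearest: 1 (50 blocks)
Q4 at (-34, 36):
  1: 47 blocks
  2: 38 blocks
  3: 28 blocks
  → nearest: 3 (28 blocks)
Q5 at (20, -20):
  1: 63 blocks
  2: 72 blocks
  3: 100 blocks
  → nearest: 1 (63 blocks)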